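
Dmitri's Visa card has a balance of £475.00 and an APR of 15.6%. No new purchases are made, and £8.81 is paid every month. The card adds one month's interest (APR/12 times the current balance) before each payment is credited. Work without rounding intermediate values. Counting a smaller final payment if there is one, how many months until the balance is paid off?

Monthly rate r = 15.6%/12 = 1.3% = 0.013.
Recurrence: B ← B·(1+r) − £8.81.
Month 1: interest £6.17; balance after payment £472.37.
Month 2: interest £6.14; balance after payment £469.70.
Closed form: n = −ln(1 − rB₀/P)/ln(1+r) = −ln(0.29909)/ln(1.013) ≈ 93.449, so the balance reaches zero during payment 94.

94 months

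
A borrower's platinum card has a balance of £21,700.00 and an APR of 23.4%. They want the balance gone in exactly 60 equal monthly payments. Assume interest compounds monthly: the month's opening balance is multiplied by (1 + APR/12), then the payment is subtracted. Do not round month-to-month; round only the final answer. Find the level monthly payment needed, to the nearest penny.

Monthly rate r = 23.4%/12 = 1.95% = 0.0195.
Level-payment amortization: P = B₀·r / (1 − (1+r)^(−n)) = 21700.00·0.0195 / (1 − 1.0195^(−60)).
Denominator 1 − (1+r)^(−60) = 0.686118158.
P = 423.15 / 0.686118158 ≈ 616.73.

£616.73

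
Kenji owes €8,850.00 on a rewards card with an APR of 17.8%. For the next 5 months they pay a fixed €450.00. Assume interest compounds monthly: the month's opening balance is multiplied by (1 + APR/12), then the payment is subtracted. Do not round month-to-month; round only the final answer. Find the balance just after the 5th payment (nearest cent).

Monthly rate r = 17.8%/12 = 1.48333% = 0.0148333.
Each month: B ← B·(1+r) − €450.00.
Month 1: interest €131.28; balance after payment €8,531.27.
Month 2: interest €126.55; balance after payment €8,207.82.
Month 3: interest €121.75; balance after payment €7,879.57.
Month 4: interest €116.88; balance after payment €7,546.45.
Month 5: interest €111.94; balance after payment €7,208.39.

€7,208.39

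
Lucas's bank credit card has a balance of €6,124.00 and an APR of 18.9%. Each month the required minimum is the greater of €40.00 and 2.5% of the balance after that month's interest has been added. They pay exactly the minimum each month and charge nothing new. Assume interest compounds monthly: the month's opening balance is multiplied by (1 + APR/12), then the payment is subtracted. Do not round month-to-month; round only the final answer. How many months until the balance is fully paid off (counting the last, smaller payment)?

203 months

Monthly rate r = 18.9%/12 = 1.575% = 0.01575.
While 2.5% of the post-interest balance exceeds €40.00, each month B ← (B·(1+r))·(1 − 0.025), i.e. B shrinks by the factor (1+r)·0.975 = 0.99036.
This holds for months 1–141. Entering month 142 the balance is €1,561.81; 2.5% of the post-interest balance is now below €40.00, so the flat €40.00 minimum applies from here.
From month 142 a fixed €40.00 at rate r clears €1,561.81 in 62 more payments. Total: 141 + 62 = 203 months.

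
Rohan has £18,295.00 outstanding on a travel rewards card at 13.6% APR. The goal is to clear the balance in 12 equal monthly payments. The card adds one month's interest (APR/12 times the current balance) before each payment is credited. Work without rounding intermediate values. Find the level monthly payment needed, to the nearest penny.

Monthly rate r = 13.6%/12 = 1.13333% = 0.0113333.
Level-payment amortization: P = B₀·r / (1 − (1+r)^(−n)) = 18295.00·0.0113333 / (1 − 1.01133^(−12)).
Denominator 1 − (1+r)^(−12) = 0.126489481.
P = 207.343 / 0.126489481 ≈ 1639.21.

£1,639.21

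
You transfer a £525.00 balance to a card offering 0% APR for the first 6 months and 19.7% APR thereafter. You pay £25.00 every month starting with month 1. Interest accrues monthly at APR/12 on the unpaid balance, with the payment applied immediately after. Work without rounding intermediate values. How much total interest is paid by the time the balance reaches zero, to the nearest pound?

£59

Promo months 1–6 at r₀ = 0%/12 = 0; months 7+ at r₁ = 19.7%/12 = 0.0164167.
After month 6 (no interest yet): B = £525.00 − 6·£25.00 = £375.00.
Then at r₁ with £25.00/mo: n₂ = −ln(1 − r₁·B/P)/ln(1+r₁) ≈ 17.36 → 18 more payments.
Total paid = 23·£25.00 + £9.07 = £584.07; interest = £584.07 − £525.00 = £59.07.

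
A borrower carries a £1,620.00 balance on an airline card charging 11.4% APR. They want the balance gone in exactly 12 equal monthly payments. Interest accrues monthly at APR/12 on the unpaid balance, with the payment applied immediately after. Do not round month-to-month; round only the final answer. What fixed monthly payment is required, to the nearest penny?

£143.48

Monthly rate r = 11.4%/12 = 0.95% = 0.0095.
Level-payment amortization: P = B₀·r / (1 − (1+r)^(−n)) = 1620.00·0.0095 / (1 − 1.0095^(−12)).
Denominator 1 − (1+r)^(−12) = 0.107261796.
P = 15.39 / 0.107261796 ≈ 143.48.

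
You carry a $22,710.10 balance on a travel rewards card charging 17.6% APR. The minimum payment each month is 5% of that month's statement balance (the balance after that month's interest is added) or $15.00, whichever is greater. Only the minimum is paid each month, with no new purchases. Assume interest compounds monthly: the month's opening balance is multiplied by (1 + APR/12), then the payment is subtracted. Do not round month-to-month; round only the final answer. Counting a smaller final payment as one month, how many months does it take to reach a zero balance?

142 months

Monthly rate r = 17.6%/12 = 1.46667% = 0.0146667.
While 5% of the post-interest balance exceeds $15.00, each month B ← (B·(1+r))·(1 − 0.05), i.e. B shrinks by the factor (1+r)·0.95 = 0.96393.
This holds for months 1–119. Entering month 120 the balance is $286.95; 5% of the post-interest balance is now below $15.00, so the flat $15.00 minimum applies from here.
From month 120 a fixed $15.00 at rate r clears $286.95 in 23 more payments. Total: 119 + 23 = 142 months.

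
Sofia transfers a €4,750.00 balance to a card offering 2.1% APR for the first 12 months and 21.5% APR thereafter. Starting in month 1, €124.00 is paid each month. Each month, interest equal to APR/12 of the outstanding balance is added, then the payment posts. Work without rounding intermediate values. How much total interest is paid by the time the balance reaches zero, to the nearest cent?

€1,355.55

Promo months 1–12 at r₀ = 2.1%/12 = 0.00175; months 13+ at r₁ = 21.5%/12 = 0.0179167.
After month 12: iterate B ← B·(1+r₀) − €124.00 for 12 months → €3,348.31.
Then at r₁ with €124.00/mo: n₂ = −ln(1 − r₁·B/P)/ln(1+r₁) ≈ 37.24 → 38 more payments.
Total paid = 49·€124.00 + €29.55 = €6,105.55; interest = €6,105.55 − €4,750.00 = €1,355.55.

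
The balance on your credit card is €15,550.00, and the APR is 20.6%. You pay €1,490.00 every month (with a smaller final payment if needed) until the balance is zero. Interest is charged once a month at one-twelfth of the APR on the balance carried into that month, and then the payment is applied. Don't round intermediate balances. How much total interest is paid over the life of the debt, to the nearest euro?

Monthly rate r = 20.6%/12 = 1.71667% = 0.0171667.
Payoff takes n = ⌈−ln(1 − rB₀/P)/ln(1+r)⌉ = ⌈11.599⌉ = 12 payments; the last is €895.13.
Total paid = 11·€1,490.00 + €895.13 = €17,285.13.
Total interest = total paid − principal = €17,285.13 − €15,550.00 = €1,735.13.

€1,735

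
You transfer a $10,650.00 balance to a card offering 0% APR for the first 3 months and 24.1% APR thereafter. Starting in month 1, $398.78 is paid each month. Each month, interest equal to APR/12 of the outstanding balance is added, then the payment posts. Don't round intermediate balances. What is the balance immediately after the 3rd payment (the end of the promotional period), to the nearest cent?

Promo months 1–3 at r₀ = 0%/12 = 0; months 4+ at r₁ = 24.1%/12 = 0.0200833.
After month 3 (no interest yet): B = $10,650.00 − 3·$398.78 = $9,453.66.

$9,453.66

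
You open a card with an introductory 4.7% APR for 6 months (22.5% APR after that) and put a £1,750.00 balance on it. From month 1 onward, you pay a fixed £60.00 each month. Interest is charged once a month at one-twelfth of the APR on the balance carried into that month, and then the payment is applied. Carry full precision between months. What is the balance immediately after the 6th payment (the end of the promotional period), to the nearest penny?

Promo months 1–6 at r₀ = 4.7%/12 = 0.00391667; months 7+ at r₁ = 22.5%/12 = 0.01875.
After month 6: iterate B ← B·(1+r₀) − £60.00 for 6 months → £1,427.99.

£1,427.99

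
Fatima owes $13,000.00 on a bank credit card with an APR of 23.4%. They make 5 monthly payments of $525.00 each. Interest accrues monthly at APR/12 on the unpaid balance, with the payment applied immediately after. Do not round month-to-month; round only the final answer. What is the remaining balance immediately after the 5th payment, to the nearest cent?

Monthly rate r = 23.4%/12 = 1.95% = 0.0195.
Each month: B ← B·(1+r) − $525.00.
Month 1: interest $253.50; balance after payment $12,728.50.
Month 2: interest $248.21; balance after payment $12,451.71.
Month 3: interest $242.81; balance after payment $12,169.51.
Month 4: interest $237.31; balance after payment $11,881.82.
Month 5: interest $231.70; balance after payment $11,588.52.

$11,588.52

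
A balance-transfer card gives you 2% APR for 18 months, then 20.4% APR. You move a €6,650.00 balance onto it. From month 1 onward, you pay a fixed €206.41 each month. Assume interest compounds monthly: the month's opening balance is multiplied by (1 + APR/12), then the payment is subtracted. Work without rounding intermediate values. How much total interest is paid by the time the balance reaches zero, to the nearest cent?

Promo months 1–18 at r₀ = 2%/12 = 0.00166667; months 19+ at r₁ = 20.4%/12 = 0.017.
After month 18: iterate B ← B·(1+r₀) − €206.41 for 18 months → €3,083.87.
Then at r₁ with €206.41/mo: n₂ = −ln(1 − r₁·B/P)/ln(1+r₁) ≈ 17.38 → 18 more payments.
Total paid = 35·€206.41 + €79.30 = €7,303.65; interest = €7,303.65 − €6,650.00 = €653.65.

€653.65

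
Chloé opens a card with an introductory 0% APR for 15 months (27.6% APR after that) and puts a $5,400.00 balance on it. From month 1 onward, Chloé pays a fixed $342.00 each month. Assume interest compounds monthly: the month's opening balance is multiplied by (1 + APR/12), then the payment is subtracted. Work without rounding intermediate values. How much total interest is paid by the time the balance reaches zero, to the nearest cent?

Promo months 1–15 at r₀ = 0%/12 = 0; months 16+ at r₁ = 27.6%/12 = 0.023.
After month 15 (no interest yet): B = $5,400.00 − 15·$342.00 = $270.00.
Then at r₁ with $342.00/mo: n₂ = −ln(1 − r₁·B/P)/ln(1+r₁) ≈ 0.81 → 1 more payments.
Total paid = 15·$342.00 + $276.21 = $5,406.21; interest = $5,406.21 − $5,400.00 = $6.21.

$6.21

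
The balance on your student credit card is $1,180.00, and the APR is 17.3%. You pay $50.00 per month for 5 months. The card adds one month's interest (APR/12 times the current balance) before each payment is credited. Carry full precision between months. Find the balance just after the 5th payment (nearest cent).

$1,010.23

Monthly rate r = 17.3%/12 = 1.44167% = 0.0144167.
Each month: B ← B·(1+r) − $50.00.
Month 1: interest $17.01; balance after payment $1,147.01.
Month 2: interest $16.54; balance after payment $1,113.55.
Month 3: interest $16.05; balance after payment $1,079.60.
Month 4: interest $15.56; balance after payment $1,045.17.
Month 5: interest $15.07; balance after payment $1,010.23.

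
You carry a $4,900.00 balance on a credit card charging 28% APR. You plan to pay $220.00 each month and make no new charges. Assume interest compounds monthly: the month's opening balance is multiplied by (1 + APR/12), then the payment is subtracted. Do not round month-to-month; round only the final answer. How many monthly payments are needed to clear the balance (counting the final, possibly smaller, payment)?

Monthly rate r = 28%/12 = 2.33333% = 0.0233333.
Recurrence: B ← B·(1+r) − $220.00.
Month 1: interest $114.33; balance after payment $4,794.33.
Month 2: interest $111.87; balance after payment $4,686.20.
Closed form: n = −ln(1 − rB₀/P)/ln(1+r) = −ln(0.4803)/ln(1.02333) ≈ 31.794, so the balance reaches zero during payment 32.

32 months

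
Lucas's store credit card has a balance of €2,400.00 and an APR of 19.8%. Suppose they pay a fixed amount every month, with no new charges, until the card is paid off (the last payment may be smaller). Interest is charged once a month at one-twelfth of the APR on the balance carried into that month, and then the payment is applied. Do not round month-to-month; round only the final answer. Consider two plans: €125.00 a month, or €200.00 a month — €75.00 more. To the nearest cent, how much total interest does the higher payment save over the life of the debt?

€213.15

Monthly rate r = 19.8%/12 = 1.65% = 0.0165.
At €125.00/mo: n = ⌈−ln(1 − rB₀/P)/ln(1+r)⌉ = 24 payments (last €35.07); total interest = total paid − €2,400.00 = €510.07.
At €200.00/mo: 14 payments (last €96.92); total interest €296.92.
Interest saved = €510.07 − €296.92 = €213.15.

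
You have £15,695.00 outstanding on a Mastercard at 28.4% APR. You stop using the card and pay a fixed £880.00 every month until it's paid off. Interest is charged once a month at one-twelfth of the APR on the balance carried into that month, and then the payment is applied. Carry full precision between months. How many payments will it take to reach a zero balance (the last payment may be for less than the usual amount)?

Monthly rate r = 28.4%/12 = 2.36667% = 0.0236667.
Recurrence: B ← B·(1+r) − £880.00.
Month 1: interest £371.45; balance after payment £15,186.45.
Month 2: interest £359.41; balance after payment £14,665.86.
Closed form: n = −ln(1 − rB₀/P)/ln(1+r) = −ln(0.5779)/ln(1.02367) ≈ 23.443, so the balance reaches zero during payment 24.

24 payments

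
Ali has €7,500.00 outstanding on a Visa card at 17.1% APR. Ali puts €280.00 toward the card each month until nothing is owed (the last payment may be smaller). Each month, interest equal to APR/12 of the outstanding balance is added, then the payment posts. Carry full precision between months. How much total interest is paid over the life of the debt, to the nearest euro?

€2,014

Monthly rate r = 17.1%/12 = 1.425% = 0.01425.
Payoff takes n = ⌈−ln(1 − rB₀/P)/ln(1+r)⌉ = ⌈33.978⌉ = 34 payments; the last is €274.01.
Total paid = 33·€280.00 + €274.01 = €9,514.01.
Total interest = total paid − principal = €9,514.01 − €7,500.00 = €2,014.01.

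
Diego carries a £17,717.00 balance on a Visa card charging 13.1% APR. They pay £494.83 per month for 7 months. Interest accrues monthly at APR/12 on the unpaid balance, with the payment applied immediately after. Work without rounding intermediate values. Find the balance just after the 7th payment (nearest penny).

£15,536.69

Monthly rate r = 13.1%/12 = 1.09167% = 0.0109167.
Each month: B ← B·(1+r) − £494.83.
Month 1: interest £193.41; balance after payment £17,415.58.
Month 2: interest £190.12; balance after payment £17,110.87.
Month 3: interest £186.79; balance after payment £16,802.83.
Month 4: interest £183.43; balance after payment £16,491.44.
Month 5: interest £180.03; balance after payment £16,176.64.
Month 6: interest £176.59; balance after payment £15,858.40.
Month 7: interest £173.12; balance after payment £15,536.69.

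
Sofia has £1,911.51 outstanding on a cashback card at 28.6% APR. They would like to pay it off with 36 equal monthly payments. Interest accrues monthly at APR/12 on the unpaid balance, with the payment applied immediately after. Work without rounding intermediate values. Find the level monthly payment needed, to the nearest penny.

£79.69

Monthly rate r = 28.6%/12 = 2.38333% = 0.0238333.
Level-payment amortization: P = B₀·r / (1 − (1+r)^(−n)) = 1911.51·0.0238333 / (1 − 1.02383^(−36)).
Denominator 1 − (1+r)^(−36) = 0.57170159.
P = 45.5577 / 0.57170159 ≈ 79.69.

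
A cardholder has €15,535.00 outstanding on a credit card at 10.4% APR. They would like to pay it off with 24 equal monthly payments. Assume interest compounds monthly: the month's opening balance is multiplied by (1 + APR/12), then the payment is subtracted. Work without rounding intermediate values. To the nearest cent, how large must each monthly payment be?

€719.73

Monthly rate r = 10.4%/12 = 0.866667% = 0.00866667.
Level-payment amortization: P = B₀·r / (1 − (1+r)^(−n)) = 15535.00·0.00866667 / (1 − 1.00867^(−24)).
Denominator 1 − (1+r)^(−24) = 0.18706477.
P = 134.637 / 0.18706477 ≈ 719.73.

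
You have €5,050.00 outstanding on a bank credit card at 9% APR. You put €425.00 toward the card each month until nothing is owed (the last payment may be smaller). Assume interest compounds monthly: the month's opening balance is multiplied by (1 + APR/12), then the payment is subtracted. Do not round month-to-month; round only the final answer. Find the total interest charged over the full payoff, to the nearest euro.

€260

Monthly rate r = 9%/12 = 0.75% = 0.0075.
Payoff takes n = ⌈−ln(1 − rB₀/P)/ln(1+r)⌉ = ⌈12.492⌉ = 13 payments; the last is €209.56.
Total paid = 12·€425.00 + €209.56 = €5,309.56.
Total interest = total paid − principal = €5,309.56 − €5,050.00 = €259.56.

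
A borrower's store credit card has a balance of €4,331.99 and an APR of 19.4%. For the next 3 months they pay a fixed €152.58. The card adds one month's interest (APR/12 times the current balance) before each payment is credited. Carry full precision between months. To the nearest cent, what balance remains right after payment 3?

Monthly rate r = 19.4%/12 = 1.61667% = 0.0161667.
Each month: B ← B·(1+r) − €152.58.
Month 1: interest €70.03; balance after payment €4,249.44.
Month 2: interest €68.70; balance after payment €4,165.56.
Month 3: interest €67.34; balance after payment €4,080.33.

€4,080.33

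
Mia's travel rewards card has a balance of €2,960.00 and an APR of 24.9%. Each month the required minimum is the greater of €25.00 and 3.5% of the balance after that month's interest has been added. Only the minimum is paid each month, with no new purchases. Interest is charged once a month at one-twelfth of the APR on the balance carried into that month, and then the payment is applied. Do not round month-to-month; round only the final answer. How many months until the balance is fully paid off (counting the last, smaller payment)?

138 months

Monthly rate r = 24.9%/12 = 2.075% = 0.02075.
While 3.5% of the post-interest balance exceeds €25.00, each month B ← (B·(1+r))·(1 − 0.035), i.e. B shrinks by the factor (1+r)·0.965 = 0.98502.
This holds for months 1–96. Entering month 97 the balance is €695.30; 3.5% of the post-interest balance is now below €25.00, so the flat €25.00 minimum applies from here.
From month 97 a fixed €25.00 at rate r clears €695.30 in 42 more payments. Total: 96 + 42 = 138 months.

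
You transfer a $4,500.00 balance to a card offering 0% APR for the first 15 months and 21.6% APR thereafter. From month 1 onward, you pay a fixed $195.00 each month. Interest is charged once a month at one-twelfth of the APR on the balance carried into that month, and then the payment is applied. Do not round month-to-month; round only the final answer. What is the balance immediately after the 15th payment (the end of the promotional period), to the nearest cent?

$1,575.00

Promo months 1–15 at r₀ = 0%/12 = 0; months 16+ at r₁ = 21.6%/12 = 0.018.
After month 15 (no interest yet): B = $4,500.00 − 15·$195.00 = $1,575.00.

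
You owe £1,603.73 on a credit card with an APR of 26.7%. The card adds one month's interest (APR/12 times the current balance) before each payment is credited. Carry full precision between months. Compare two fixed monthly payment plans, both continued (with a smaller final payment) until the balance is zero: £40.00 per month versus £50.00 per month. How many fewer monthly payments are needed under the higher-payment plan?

45 fewer payments

Monthly rate r = 26.7%/12 = 2.225% = 0.02225.
At £40.00/mo: n = ⌈−ln(1 − rB₀/P)/ln(1+r)⌉ = 102 payments (last £6.79); total interest = total paid − £1,603.73 = £2,443.06.
At £50.00/mo: 57 payments (last £41.51); total interest £1,237.78.
Payments saved = 102 − 57 = 45.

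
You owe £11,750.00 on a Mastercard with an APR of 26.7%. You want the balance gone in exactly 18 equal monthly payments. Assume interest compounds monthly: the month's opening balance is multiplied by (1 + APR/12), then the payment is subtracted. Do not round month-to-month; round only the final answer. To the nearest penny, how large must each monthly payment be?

Monthly rate r = 26.7%/12 = 2.225% = 0.02225.
Level-payment amortization: P = B₀·r / (1 − (1+r)^(−n)) = 11750.00·0.02225 / (1 − 1.02225^(−18)).
Denominator 1 − (1+r)^(−18) = 0.327066957.
P = 261.438 / 0.327066957 ≈ 799.34.

£799.34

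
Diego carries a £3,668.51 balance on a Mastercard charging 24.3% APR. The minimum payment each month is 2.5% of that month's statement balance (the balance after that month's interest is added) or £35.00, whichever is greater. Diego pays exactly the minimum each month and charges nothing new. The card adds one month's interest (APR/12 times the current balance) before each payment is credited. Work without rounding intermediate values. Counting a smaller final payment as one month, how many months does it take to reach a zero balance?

Monthly rate r = 24.3%/12 = 2.025% = 0.02025.
While 2.5% of the post-interest balance exceeds £35.00, each month B ← (B·(1+r))·(1 − 0.025), i.e. B shrinks by the factor (1+r)·0.975 = 0.99474.
This holds for months 1–187. Entering month 188 the balance is £1,369.27; 2.5% of the post-interest balance is now below £35.00, so the flat £35.00 minimum applies from here.
From month 188 a fixed £35.00 at rate r clears £1,369.27 in 79 more payments. Total: 187 + 79 = 266 months.

266 months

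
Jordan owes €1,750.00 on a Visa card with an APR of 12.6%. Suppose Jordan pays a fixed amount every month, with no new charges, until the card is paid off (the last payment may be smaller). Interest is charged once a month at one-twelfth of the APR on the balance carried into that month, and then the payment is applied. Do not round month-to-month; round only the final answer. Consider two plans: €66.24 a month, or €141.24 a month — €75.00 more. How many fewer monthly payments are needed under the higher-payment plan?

Monthly rate r = 12.6%/12 = 1.05% = 0.0105.
At €66.24/mo: n = ⌈−ln(1 − rB₀/P)/ln(1+r)⌉ = 32 payments (last €6.99); total interest = total paid − €1,750.00 = €310.43.
At €141.24/mo: 14 payments (last €48.66); total interest €134.78.
Payments saved = 32 − 14 = 18.

18 fewer payments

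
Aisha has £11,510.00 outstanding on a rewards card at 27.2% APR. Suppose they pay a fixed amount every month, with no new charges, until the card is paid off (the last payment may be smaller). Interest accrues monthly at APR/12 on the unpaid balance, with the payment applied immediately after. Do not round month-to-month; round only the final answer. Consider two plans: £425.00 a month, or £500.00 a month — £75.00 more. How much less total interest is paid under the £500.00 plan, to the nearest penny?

Monthly rate r = 27.2%/12 = 2.26667% = 0.0226667.
At £425.00/mo: n = ⌈−ln(1 − rB₀/P)/ln(1+r)⌉ = 43 payments (last £194.62); total interest = total paid − £11,510.00 = £6,534.62.
At £500.00/mo: 33 payments (last £456.94); total interest £4,946.94.
Interest saved = £6,534.62 − £4,946.94 = £1,587.68.

£1,587.68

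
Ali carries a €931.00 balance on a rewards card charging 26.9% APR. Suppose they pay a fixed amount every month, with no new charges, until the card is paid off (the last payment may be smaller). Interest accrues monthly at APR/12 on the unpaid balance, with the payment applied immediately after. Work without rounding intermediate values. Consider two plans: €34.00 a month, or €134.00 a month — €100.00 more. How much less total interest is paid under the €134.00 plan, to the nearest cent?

€435.56

Monthly rate r = 26.9%/12 = 2.24167% = 0.0224167.
At €34.00/mo: n = ⌈−ln(1 − rB₀/P)/ln(1+r)⌉ = 43 payments (last €31.24); total interest = total paid − €931.00 = €528.24.
At €134.00/mo: 8 payments (last €85.68); total interest €92.68.
Interest saved = €528.24 − €92.68 = €435.56.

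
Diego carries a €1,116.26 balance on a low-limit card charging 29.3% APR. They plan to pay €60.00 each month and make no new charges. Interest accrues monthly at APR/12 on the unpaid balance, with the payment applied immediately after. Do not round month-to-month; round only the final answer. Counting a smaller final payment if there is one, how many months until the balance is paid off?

26 months

Monthly rate r = 29.3%/12 = 2.44167% = 0.0244167.
Recurrence: B ← B·(1+r) − €60.00.
Month 1: interest €27.26; balance after payment €1,083.52.
Month 2: interest €26.46; balance after payment €1,049.97.
Closed form: n = −ln(1 − rB₀/P)/ln(1+r) = −ln(0.54574)/ln(1.02442) ≈ 25.105, so the balance reaches zero during payment 26.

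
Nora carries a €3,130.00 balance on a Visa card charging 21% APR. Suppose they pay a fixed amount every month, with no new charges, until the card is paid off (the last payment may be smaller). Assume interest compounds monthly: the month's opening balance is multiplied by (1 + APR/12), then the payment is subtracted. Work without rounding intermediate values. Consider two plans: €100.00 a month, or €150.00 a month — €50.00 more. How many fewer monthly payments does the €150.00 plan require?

Monthly rate r = 21%/12 = 1.75% = 0.0175.
At €100.00/mo: n = ⌈−ln(1 − rB₀/P)/ln(1+r)⌉ = 46 payments (last €74.13); total interest = total paid − €3,130.00 = €1,444.13.
At €150.00/mo: 27 payments (last €28.98); total interest €798.98.
Payments saved = 46 − 27 = 19.

19 fewer payments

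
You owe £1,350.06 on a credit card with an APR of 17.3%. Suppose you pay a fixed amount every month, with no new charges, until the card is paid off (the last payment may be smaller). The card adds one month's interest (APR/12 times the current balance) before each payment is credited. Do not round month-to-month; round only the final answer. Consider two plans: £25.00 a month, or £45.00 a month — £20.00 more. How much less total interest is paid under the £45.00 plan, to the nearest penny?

Monthly rate r = 17.3%/12 = 1.44167% = 0.0144167.
At £25.00/mo: n = ⌈−ln(1 − rB₀/P)/ln(1+r)⌉ = 106 payments (last £7.98); total interest = total paid − £1,350.06 = £1,282.92.
At £45.00/mo: 40 payments (last £26.21); total interest £431.15.
Interest saved = £1,282.92 − £431.15 = £851.77.

£851.77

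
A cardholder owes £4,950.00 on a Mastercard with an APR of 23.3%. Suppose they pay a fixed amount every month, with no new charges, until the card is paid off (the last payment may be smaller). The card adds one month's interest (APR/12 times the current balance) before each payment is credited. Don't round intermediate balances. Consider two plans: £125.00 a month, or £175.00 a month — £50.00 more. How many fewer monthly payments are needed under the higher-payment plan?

35 fewer payments

Monthly rate r = 23.3%/12 = 1.94167% = 0.0194167.
At £125.00/mo: n = ⌈−ln(1 − rB₀/P)/ln(1+r)⌉ = 77 payments (last £22.15); total interest = total paid − £4,950.00 = £4,572.15.
At £175.00/mo: 42 payments (last £76.03); total interest £2,301.03.
Payments saved = 77 − 42 = 35.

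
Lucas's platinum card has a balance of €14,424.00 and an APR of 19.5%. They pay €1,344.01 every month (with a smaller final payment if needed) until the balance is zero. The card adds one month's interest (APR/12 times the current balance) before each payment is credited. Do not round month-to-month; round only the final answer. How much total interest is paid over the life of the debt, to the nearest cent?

Monthly rate r = 19.5%/12 = 1.625% = 0.01625.
Payoff takes n = ⌈−ln(1 − rB₀/P)/ln(1+r)⌉ = ⌈11.889⌉ = 12 payments; the last is €1,195.62.
Total paid = 11·€1,344.01 + €1,195.62 = €15,979.73.
Total interest = total paid − principal = €15,979.73 − €14,424.00 = €1,555.73.

€1,555.73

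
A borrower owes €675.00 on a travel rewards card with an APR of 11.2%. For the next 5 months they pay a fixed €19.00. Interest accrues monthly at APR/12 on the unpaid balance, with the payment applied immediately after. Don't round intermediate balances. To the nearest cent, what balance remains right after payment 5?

€610.30

Monthly rate r = 11.2%/12 = 0.933333% = 0.00933333.
Each month: B ← B·(1+r) − €19.00.
Month 1: interest €6.30; balance after payment €662.30.
Month 2: interest €6.18; balance after payment €649.48.
Month 3: interest €6.06; balance after payment €636.54.
Month 4: interest €5.94; balance after payment €623.48.
Month 5: interest €5.82; balance after payment €610.30.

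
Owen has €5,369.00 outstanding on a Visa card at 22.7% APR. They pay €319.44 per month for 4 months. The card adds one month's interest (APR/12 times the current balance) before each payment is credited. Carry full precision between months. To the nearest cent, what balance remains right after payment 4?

Monthly rate r = 22.7%/12 = 1.89167% = 0.0189167.
Each month: B ← B·(1+r) − €319.44.
Month 1: interest €101.56; balance after payment €5,151.12.
Month 2: interest €97.44; balance after payment €4,929.13.
Month 3: interest €93.24; balance after payment €4,702.93.
Month 4: interest €88.96; balance after payment €4,472.45.

€4,472.45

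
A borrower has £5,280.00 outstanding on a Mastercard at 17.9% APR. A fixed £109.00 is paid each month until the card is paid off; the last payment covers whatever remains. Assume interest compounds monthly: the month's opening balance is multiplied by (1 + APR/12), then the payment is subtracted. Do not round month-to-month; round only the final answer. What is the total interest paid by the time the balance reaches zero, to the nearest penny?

Monthly rate r = 17.9%/12 = 1.49167% = 0.0149167.
Payoff takes n = ⌈−ln(1 − rB₀/P)/ln(1+r)⌉ = ⌈86.596⌉ = 87 payments; the last is £65.14.
Total paid = 86·£109.00 + £65.14 = £9,439.14.
Total interest = total paid − principal = £9,439.14 − £5,280.00 = £4,159.14.

£4,159.14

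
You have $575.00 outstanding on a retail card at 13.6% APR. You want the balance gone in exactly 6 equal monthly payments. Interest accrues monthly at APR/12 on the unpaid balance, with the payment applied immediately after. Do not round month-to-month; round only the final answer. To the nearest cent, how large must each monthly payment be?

Monthly rate r = 13.6%/12 = 1.13333% = 0.0113333.
Level-payment amortization: P = B₀·r / (1 − (1+r)^(−n)) = 575.00·0.0113333 / (1 − 1.01133^(−6)).
Denominator 1 − (1+r)^(−6) = 0.0653821535.
P = 6.51667 / 0.0653821535 ≈ 99.67.

$99.67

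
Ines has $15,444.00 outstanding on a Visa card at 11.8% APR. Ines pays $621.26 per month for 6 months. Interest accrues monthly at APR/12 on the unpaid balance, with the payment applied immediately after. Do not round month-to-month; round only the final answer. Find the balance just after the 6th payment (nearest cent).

Monthly rate r = 11.8%/12 = 0.983333% = 0.00983333.
Each month: B ← B·(1+r) − $621.26.
Month 1: interest $151.87; balance after payment $14,974.61.
Month 2: interest $147.25; balance after payment $14,500.60.
Month 3: interest $142.59; balance after payment $14,021.93.
Month 4: interest $137.88; balance after payment $13,538.55.
Month 5: interest $133.13; balance after payment $13,050.42.
Month 6: interest $128.33; balance after payment $12,557.49.

$12,557.49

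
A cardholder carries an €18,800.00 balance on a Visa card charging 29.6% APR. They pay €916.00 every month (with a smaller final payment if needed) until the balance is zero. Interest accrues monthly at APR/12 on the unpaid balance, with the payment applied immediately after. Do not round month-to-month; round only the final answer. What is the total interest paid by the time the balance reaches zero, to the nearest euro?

Monthly rate r = 29.6%/12 = 2.46667% = 0.0246667.
Payoff takes n = ⌈−ln(1 − rB₀/P)/ln(1+r)⌉ = ⌈28.963⌉ = 29 payments; the last is €882.23.
Total paid = 28·€916.00 + €882.23 = €26,530.23.
Total interest = total paid − principal = €26,530.23 − €18,800.00 = €7,730.23.

€7,730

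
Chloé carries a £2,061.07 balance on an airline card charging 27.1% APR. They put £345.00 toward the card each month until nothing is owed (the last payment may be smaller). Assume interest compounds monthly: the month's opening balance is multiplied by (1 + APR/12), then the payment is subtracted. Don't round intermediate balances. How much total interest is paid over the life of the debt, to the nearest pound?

Monthly rate r = 27.1%/12 = 2.25833% = 0.0225833.
Payoff takes n = ⌈−ln(1 − rB₀/P)/ln(1+r)⌉ = ⌈6.490⌉ = 7 payments; the last is £169.90.
Total paid = 6·£345.00 + £169.90 = £2,239.90.
Total interest = total paid − principal = £2,239.90 − £2,061.07 = £178.83.

£179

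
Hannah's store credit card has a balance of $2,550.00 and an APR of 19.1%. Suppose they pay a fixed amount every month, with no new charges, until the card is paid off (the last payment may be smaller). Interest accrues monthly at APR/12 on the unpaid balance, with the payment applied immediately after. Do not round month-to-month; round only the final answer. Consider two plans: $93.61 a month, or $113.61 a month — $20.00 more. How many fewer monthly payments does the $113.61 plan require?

8 fewer payments

Monthly rate r = 19.1%/12 = 1.59167% = 0.0159167.
At $93.61/mo: n = ⌈−ln(1 − rB₀/P)/ln(1+r)⌉ = 36 payments (last $93.22); total interest = total paid − $2,550.00 = $819.57.
At $113.61/mo: 28 payments (last $112.52); total interest $629.99.
Payments saved = 36 − 28 = 8.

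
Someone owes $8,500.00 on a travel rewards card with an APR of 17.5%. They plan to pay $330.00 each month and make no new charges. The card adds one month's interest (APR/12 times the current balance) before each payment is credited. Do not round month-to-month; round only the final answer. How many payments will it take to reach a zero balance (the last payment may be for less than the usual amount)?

33 months

Monthly rate r = 17.5%/12 = 1.45833% = 0.0145833.
Recurrence: B ← B·(1+r) − $330.00.
Month 1: interest $123.96; balance after payment $8,293.96.
Month 2: interest $120.95; balance after payment $8,084.91.
Closed form: n = −ln(1 − rB₀/P)/ln(1+r) = −ln(0.62437)/ln(1.01458) ≈ 32.533, so the balance reaches zero during payment 33.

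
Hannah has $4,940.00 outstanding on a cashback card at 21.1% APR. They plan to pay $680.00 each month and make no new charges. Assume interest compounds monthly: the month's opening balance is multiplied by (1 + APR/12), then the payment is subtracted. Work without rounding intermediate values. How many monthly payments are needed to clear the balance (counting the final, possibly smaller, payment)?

8 months

Monthly rate r = 21.1%/12 = 1.75833% = 0.0175833.
Recurrence: B ← B·(1+r) − $680.00.
Month 1: interest $86.86; balance after payment $4,346.86.
Month 2: interest $76.43; balance after payment $3,743.29.
Closed form: n = −ln(1 − rB₀/P)/ln(1+r) = −ln(0.87226)/ln(1.01758) ≈ 7.841, so the balance reaches zero during payment 8.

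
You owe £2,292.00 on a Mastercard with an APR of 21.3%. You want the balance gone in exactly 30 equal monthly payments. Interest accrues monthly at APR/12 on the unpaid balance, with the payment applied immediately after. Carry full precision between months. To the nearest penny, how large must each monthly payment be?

Monthly rate r = 21.3%/12 = 1.775% = 0.01775.
Level-payment amortization: P = B₀·r / (1 − (1+r)^(−n)) = 2292.00·0.01775 / (1 − 1.01775^(−30)).
Denominator 1 − (1+r)^(−30) = 0.410115929.
P = 40.683 / 0.410115929 ≈ 99.20.

£99.20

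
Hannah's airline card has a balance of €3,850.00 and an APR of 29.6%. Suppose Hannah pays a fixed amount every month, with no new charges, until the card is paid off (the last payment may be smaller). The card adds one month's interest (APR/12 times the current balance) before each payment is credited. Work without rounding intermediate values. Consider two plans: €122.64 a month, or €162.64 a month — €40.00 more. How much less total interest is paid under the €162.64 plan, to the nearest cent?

€1,640.58

Monthly rate r = 29.6%/12 = 2.46667% = 0.0246667.
At €122.64/mo: n = ⌈−ln(1 − rB₀/P)/ln(1+r)⌉ = 62 payments (last €12.09); total interest = total paid − €3,850.00 = €3,643.13.
At €162.64/mo: 36 payments (last €160.15); total interest €2,002.55.
Interest saved = €3,643.13 − €2,002.55 = €1,640.58.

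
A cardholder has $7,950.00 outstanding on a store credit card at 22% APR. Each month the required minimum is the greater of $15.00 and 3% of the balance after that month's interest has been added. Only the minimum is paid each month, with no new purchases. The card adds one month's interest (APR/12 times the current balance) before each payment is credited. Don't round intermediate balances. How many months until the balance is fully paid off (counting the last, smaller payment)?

277 months

Monthly rate r = 22%/12 = 1.83333% = 0.0183333.
While 3% of the post-interest balance exceeds $15.00, each month B ← (B·(1+r))·(1 − 0.03), i.e. B shrinks by the factor (1+r)·0.97 = 0.98778.
This holds for months 1–227. Entering month 228 the balance is $488.17; 3% of the post-interest balance is now below $15.00, so the flat $15.00 minimum applies from here.
From month 228 a fixed $15.00 at rate r clears $488.17 in 50 more payments. Total: 227 + 50 = 277 months.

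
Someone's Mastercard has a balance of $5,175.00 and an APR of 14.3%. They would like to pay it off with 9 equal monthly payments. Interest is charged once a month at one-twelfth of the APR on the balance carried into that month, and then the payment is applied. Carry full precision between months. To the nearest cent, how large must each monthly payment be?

$609.80

Monthly rate r = 14.3%/12 = 1.19167% = 0.0119167.
Level-payment amortization: P = B₀·r / (1 − (1+r)^(−n)) = 5175.00·0.0119167 / (1 − 1.01192^(−9)).
Denominator 1 − (1+r)^(−9) = 0.101129227.
P = 61.6688 / 0.101129227 ≈ 609.80.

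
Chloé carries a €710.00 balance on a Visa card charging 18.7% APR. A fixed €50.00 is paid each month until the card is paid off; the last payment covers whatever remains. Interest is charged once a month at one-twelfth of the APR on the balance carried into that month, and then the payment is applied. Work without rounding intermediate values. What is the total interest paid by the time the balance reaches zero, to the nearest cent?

Monthly rate r = 18.7%/12 = 1.55833% = 0.0155833.
Payoff takes n = ⌈−ln(1 − rB₀/P)/ln(1+r)⌉ = ⌈16.174⌉ = 17 payments; the last is €8.78.
Total paid = 16·€50.00 + €8.78 = €808.78.
Total interest = total paid − principal = €808.78 − €710.00 = €98.78.

€98.78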